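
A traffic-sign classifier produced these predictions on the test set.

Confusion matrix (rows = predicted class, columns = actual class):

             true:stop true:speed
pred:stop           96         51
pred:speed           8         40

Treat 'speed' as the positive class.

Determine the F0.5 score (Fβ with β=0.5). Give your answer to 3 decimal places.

Fβ = (1+β²)·TP / ((1+β²)·TP + β²·FN + FP), with β²=1/4
= 1.25·40 / (1.25·40 + 0.25·51 + 8) = 0.707

0.707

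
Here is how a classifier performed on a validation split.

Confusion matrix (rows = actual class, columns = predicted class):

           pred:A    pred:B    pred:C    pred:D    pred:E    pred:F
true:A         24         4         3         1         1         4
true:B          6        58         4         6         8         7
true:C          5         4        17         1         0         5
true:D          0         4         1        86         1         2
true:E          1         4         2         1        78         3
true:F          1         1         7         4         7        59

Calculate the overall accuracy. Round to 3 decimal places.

Accuracy = trace / total = (24+58+17+86+78+59=322) / 420 = 322/420 = 0.767

0.767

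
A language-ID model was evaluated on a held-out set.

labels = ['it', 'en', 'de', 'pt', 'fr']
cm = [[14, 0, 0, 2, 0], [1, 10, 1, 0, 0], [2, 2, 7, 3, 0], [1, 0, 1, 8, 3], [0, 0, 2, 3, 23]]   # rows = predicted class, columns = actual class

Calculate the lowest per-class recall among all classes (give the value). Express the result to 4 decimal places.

Per-class recall (TP/(TP+FN)):
  it: TP=14, FN=1+2+1+0=4 → 14/18 = 0.77778
  en: TP=10, FN=0+2+0+0=2 → 10/12 = 0.83333
  de: TP=7, FN=0+1+1+2=4 → 7/11 = 0.63636
  pt: TP=8, FN=2+0+3+3=8 → 8/16 = 0.50000
  fr: TP=23, FN=0+0+0+3=3 → 23/26 = 0.88462
Lowest is class 'pt' with recall = 0.5000.

0.5000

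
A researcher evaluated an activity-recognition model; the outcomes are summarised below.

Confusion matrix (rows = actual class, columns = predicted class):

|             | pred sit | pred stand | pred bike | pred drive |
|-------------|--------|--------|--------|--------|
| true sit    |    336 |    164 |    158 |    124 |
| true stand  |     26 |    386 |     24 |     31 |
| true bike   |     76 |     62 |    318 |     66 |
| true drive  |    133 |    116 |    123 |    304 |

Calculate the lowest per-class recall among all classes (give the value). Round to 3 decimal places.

Per-class recall (TP/(TP+FN)):
  sit: TP=336, FN=164+158+124=446 → 336/782 = 0.4297
  stand: TP=386, FN=26+24+31=81 → 386/467 = 0.8266
  bike: TP=318, FN=76+62+66=204 → 318/522 = 0.6092
  drive: TP=304, FN=133+116+123=372 → 304/676 = 0.4497
Lowest is class 'sit' with recall = 0.430.

0.430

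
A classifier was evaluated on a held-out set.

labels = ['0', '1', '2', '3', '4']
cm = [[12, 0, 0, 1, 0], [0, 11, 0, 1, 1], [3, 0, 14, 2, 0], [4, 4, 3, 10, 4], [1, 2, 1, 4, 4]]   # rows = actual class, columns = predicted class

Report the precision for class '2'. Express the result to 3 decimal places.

0.778

precision = TP/(TP+FP).
2: TP=14, FP=0+0+3+1=4 → 14/18 = 0.7778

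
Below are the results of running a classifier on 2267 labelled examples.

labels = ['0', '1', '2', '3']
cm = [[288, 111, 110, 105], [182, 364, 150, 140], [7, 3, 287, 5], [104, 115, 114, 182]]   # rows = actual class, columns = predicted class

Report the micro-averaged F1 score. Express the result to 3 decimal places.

0.494

Micro-averaging pools counts across classes: ΣTP=1121, ΣFP=1146, ΣFN=1146.
Micro-F1 score = 2·TP/(2·TP+FP+FN) on pooled counts = 0.494 (equals overall accuracy in single-label multiclass).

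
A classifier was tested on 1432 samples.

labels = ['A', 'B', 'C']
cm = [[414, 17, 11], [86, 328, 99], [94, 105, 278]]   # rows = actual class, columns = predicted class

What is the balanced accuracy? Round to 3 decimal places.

Balanced accuracy = mean of per-class recall.
  A: recall = 414/442 = 0.9367
  B: recall = 328/513 = 0.6394
  C: recall = 278/477 = 0.5828
Mean = (0.9367 + 0.6394 + 0.5828) / 3 = 0.720

0.720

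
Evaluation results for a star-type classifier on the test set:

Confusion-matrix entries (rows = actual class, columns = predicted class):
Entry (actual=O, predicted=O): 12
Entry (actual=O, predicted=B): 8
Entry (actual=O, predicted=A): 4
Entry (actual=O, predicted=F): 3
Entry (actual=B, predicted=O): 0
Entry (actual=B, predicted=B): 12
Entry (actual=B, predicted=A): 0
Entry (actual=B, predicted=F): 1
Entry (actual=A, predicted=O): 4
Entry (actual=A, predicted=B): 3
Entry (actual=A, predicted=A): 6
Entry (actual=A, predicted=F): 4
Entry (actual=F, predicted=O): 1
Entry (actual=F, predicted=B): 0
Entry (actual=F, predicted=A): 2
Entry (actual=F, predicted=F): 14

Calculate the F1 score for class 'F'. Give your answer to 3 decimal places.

0.718

One-vs-rest for 'F': TP = diagonal; FP = other classes predicted 'F'; FN = 'F' predicted as other.
F1 score = 2·TP/(2·TP+FP+FN).
F: TP=14, FP=3+1+4=8, FN=1+0+2=3 → 28/39 = 0.7179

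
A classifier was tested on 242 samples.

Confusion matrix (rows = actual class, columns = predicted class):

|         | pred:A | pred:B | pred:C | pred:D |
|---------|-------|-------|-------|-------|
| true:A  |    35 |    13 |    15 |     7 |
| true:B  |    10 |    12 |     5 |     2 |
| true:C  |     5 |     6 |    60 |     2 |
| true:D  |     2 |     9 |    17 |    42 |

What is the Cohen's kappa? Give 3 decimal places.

Observed agreement pₒ = trace/N = 149/242 = 0.6157
Expected agreement pₑ = Σ (rowᵢ·colᵢ)/N² = (70·52 + 29·40 + 73·97 + 70·53)/242² = 0.2662
κ = (pₒ − pₑ)/(1 − pₑ) = (0.6157 − 0.2662)/(1 − 0.2662) = 0.476

0.476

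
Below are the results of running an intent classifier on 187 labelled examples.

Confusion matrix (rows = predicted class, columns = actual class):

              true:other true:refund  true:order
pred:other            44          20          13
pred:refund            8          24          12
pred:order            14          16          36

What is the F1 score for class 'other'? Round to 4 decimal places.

F1 score = 2·TP/(2·TP+FP+FN).
other: TP=44, FP=20+13=33, FN=8+14=22 → 88/143 = 0.61538

0.6154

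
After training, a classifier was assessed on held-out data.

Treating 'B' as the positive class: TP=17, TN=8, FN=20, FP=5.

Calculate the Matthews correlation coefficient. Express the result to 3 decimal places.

MCC = (TP·TN − FP·FN) / √((TP+FP)(TP+FN)(TN+FP)(TN+FN))
Numerator = 17·8 − 5·20 = 36
Denominator = √(22·37·13·28) = √296296 = 544.3308
MCC = 36 / 544.3308 = 0.066

0.066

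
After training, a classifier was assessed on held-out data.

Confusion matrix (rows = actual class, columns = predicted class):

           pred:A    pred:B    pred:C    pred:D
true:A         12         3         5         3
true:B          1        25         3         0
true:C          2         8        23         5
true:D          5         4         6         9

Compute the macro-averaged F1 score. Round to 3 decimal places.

0.584

Per-class F1 score (2·TP/(2·TP+FP+FN)):
  A: TP=12, FP=1+2+5=8, FN=3+5+3=11 → 24/43 = 0.5581
  B: TP=25, FP=3+8+4=15, FN=1+3+0=4 → 50/69 = 0.7246
  C: TP=23, FP=5+3+6=14, FN=2+8+5=15 → 46/75 = 0.6133
  D: TP=9, FP=3+0+5=8, FN=5+4+6=15 → 18/41 = 0.4390
Macro-F1 score = mean = (0.5581 + 0.7246 + 0.6133 + 0.4390) / 4 = 0.584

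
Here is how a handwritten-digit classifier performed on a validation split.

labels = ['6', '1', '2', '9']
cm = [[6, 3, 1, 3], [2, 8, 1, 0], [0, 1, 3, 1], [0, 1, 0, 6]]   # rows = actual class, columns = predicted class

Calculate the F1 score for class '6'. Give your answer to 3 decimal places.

F1 score = 2·TP/(2·TP+FP+FN).
6: TP=6, FP=2+0+0=2, FN=3+1+3=7 → 12/21 = 0.5714

0.571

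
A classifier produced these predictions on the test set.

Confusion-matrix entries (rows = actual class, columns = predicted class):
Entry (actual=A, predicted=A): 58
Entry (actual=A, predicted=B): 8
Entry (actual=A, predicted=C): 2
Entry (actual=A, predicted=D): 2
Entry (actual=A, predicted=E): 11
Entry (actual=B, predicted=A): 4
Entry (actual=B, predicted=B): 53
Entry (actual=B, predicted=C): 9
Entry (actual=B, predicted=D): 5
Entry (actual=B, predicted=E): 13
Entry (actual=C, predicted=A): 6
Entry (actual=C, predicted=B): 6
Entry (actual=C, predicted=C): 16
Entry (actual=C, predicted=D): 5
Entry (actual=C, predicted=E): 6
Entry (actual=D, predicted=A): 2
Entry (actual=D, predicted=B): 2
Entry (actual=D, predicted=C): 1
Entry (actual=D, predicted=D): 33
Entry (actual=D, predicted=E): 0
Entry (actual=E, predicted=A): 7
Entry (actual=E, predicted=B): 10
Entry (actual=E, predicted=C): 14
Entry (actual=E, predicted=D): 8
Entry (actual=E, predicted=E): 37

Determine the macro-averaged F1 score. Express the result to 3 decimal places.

0.604

Per-class F1 score (2·TP/(2·TP+FP+FN)):
  A: TP=58, FP=4+6+2+7=19, FN=8+2+2+11=23 → 116/158 = 0.7342
  B: TP=53, FP=8+6+2+10=26, FN=4+9+5+13=31 → 106/163 = 0.6503
  C: TP=16, FP=2+9+1+14=26, FN=6+6+5+6=23 → 32/81 = 0.3951
  D: TP=33, FP=2+5+5+8=20, FN=2+2+1+0=5 → 66/91 = 0.7253
  E: TP=37, FP=11+13+6+0=30, FN=7+10+14+8=39 → 74/143 = 0.5175
Macro-F1 score = mean = (0.7342 + 0.6503 + 0.3951 + 0.7253 + 0.5175) / 5 = 0.604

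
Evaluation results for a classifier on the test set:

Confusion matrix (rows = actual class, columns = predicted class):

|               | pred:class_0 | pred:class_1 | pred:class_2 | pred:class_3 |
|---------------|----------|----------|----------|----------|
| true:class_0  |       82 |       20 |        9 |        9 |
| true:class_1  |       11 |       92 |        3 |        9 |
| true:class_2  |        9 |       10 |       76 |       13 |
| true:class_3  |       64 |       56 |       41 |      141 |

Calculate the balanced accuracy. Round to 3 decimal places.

0.663

Balanced accuracy = mean of per-class recall.
  class_0: recall = 82/120 = 0.6833
  class_1: recall = 92/115 = 0.8000
  class_2: recall = 76/108 = 0.7037
  class_3: recall = 141/302 = 0.4669
Mean = (0.6833 + 0.8000 + 0.7037 + 0.4669) / 4 = 0.663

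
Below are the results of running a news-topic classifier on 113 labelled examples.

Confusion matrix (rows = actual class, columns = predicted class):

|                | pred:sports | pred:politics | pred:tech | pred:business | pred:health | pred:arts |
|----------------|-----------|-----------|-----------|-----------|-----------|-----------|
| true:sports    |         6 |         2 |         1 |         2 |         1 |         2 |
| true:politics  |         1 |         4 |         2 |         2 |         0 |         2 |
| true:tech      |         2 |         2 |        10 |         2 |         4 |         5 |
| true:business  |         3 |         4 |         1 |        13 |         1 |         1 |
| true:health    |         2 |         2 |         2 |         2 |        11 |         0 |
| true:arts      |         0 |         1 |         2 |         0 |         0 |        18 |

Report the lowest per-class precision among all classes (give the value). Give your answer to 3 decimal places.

Per-class precision (TP/(TP+FP)):
  sports: TP=6, FP=1+2+3+2+0=8 → 6/14 = 0.4286
  politics: TP=4, FP=2+2+4+2+1=11 → 4/15 = 0.2667
  tech: TP=10, FP=1+2+1+2+2=8 → 10/18 = 0.5556
  business: TP=13, FP=2+2+2+2+0=8 → 13/21 = 0.6190
  health: TP=11, FP=1+0+4+1+0=6 → 11/17 = 0.6471
  arts: TP=18, FP=2+2+5+1+0=10 → 18/28 = 0.6429
Lowest is class 'politics' with precision = 0.267.

0.267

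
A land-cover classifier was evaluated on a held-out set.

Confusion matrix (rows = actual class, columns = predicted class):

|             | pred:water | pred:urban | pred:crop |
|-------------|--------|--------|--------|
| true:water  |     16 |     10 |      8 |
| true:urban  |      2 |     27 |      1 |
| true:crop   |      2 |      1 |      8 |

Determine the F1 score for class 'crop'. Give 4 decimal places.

One-vs-rest for 'crop': TP = diagonal; FP = other classes predicted 'crop'; FN = 'crop' predicted as other.
F1 score = 2·TP/(2·TP+FP+FN).
crop: TP=8, FP=8+1=9, FN=2+1=3 → 16/28 = 0.57143

0.5714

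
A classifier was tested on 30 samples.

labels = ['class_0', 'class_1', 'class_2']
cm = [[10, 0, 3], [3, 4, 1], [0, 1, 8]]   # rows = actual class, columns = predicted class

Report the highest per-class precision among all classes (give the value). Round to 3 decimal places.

Per-class precision (TP/(TP+FP)):
  class_0: TP=10, FP=3+0=3 → 10/13 = 0.7692
  class_1: TP=4, FP=0+1=1 → 4/5 = 0.8000
  class_2: TP=8, FP=3+1=4 → 8/12 = 0.6667
Highest is class 'class_1' with precision = 0.800.

0.800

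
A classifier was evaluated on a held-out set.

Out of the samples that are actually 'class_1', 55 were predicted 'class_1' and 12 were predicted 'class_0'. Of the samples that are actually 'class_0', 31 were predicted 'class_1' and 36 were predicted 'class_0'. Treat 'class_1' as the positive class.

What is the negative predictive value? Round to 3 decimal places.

0.750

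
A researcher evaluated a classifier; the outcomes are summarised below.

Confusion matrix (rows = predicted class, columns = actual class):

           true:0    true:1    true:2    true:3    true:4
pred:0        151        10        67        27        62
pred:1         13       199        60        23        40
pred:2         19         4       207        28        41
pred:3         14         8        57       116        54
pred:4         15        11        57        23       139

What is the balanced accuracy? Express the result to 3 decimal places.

Balanced accuracy = mean of per-class recall.
  0: recall = 151/212 = 0.7123
  1: recall = 199/232 = 0.8578
  2: recall = 207/448 = 0.4621
  3: recall = 116/217 = 0.5346
  4: recall = 139/336 = 0.4137
Mean = (0.7123 + 0.8578 + 0.4621 + 0.5346 + 0.4137) / 5 = 0.596

0.596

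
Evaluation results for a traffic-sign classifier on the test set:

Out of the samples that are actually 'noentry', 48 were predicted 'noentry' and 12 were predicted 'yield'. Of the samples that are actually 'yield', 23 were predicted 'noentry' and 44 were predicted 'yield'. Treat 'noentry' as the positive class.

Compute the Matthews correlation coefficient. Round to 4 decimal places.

MCC = (TP·TN − FP·FN) / √((TP+FP)(TP+FN)(TN+FP)(TN+FN))
Numerator = 48·44 − 23·12 = 1836
Denominator = √(71·60·67·56) = √15983520 = 3997.9395
MCC = 1836 / 3997.9395 = 0.4592

0.4592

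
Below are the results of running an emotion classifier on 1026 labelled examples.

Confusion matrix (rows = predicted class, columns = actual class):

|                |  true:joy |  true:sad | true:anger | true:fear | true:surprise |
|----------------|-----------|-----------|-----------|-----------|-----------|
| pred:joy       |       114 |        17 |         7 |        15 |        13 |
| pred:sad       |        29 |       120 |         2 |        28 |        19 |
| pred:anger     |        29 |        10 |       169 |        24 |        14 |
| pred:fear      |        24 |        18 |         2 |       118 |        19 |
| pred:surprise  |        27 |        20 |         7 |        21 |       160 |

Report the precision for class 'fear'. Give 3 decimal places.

0.652

One-vs-rest for 'fear': TP = diagonal; FP = other classes predicted 'fear'; FN = 'fear' predicted as other.
precision = TP/(TP+FP).
fear: TP=118, FP=24+18+2+19=63 → 118/181 = 0.6519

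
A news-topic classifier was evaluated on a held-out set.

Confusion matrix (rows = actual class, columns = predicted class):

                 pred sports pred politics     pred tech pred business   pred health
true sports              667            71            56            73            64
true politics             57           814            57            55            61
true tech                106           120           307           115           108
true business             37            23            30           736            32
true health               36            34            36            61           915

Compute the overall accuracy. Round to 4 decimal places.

0.7362

Accuracy = trace / total = (667+814+307+736+915=3439) / 4671 = 3439/4671 = 0.7362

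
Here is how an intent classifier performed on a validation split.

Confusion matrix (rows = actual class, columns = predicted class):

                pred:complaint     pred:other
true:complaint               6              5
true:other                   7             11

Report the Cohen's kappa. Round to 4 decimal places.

0.1512

Observed agreement pₒ = trace/N = 17/29 = 0.58621
Expected agreement pₑ = Σ (rowᵢ·colᵢ)/N² = (11·13 + 18·16)/29² = 0.51249
κ = (pₒ − pₑ)/(1 − pₑ) = (0.58621 − 0.51249)/(1 − 0.51249) = 0.1512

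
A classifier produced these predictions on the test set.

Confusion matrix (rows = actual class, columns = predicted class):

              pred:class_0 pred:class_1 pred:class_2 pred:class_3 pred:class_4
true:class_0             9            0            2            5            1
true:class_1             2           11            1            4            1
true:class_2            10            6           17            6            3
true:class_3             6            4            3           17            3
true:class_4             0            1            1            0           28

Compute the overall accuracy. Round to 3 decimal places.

Accuracy = trace / total = (9+11+17+17+28=82) / 141 = 82/141 = 0.582

0.582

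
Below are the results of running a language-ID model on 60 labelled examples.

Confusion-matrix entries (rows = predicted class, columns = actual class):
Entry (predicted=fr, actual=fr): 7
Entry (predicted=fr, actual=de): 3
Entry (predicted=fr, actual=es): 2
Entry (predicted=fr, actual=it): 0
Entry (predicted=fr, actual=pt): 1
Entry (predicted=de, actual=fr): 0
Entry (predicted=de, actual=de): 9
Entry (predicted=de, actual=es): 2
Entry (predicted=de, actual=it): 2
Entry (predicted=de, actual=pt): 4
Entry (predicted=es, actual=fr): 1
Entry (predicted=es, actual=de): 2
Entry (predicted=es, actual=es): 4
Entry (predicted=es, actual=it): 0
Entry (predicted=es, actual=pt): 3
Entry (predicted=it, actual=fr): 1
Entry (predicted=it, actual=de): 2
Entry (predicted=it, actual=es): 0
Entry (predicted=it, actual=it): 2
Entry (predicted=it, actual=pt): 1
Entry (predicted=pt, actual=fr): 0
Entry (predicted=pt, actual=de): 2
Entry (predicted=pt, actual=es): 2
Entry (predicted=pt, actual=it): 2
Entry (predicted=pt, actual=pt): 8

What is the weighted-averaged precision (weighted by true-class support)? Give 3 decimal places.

Per-class precision (TP/(TP+FP)):
  fr: TP=7, FP=3+2+0+1=6 → 7/13 = 0.5385
  de: TP=9, FP=0+2+2+4=8 → 9/17 = 0.5294
  es: TP=4, FP=1+2+0+3=6 → 4/10 = 0.4000
  it: TP=2, FP=1+2+0+1=4 → 2/6 = 0.3333
  pt: TP=8, FP=0+2+2+2=6 → 8/14 = 0.5714
Weighted-precision = Σ (supportᵢ/N)·precisionᵢ with N=60: (9/60)·0.5385 + (18/60)·0.5294 + (10/60)·0.4000 + (6/60)·0.3333 + (17/60)·0.5714 = 0.501

0.501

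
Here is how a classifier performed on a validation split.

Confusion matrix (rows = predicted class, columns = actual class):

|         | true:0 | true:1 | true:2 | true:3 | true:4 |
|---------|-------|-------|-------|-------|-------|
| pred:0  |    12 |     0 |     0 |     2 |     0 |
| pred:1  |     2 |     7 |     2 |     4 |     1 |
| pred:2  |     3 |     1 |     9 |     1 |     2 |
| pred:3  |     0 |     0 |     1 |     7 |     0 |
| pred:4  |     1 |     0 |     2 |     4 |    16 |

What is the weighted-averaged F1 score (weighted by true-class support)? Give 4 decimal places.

Per-class F1 score (2·TP/(2·TP+FP+FN)):
  0: TP=12, FP=0+0+2+0=2, FN=2+3+0+1=6 → 24/32 = 0.75000
  1: TP=7, FP=2+2+4+1=9, FN=0+1+0+0=1 → 14/24 = 0.58333
  2: TP=9, FP=3+1+1+2=7, FN=0+2+1+2=5 → 18/30 = 0.60000
  3: TP=7, FP=0+0+1+0=1, FN=2+4+1+4=11 → 14/26 = 0.53846
  4: TP=16, FP=1+0+2+4=7, FN=0+1+2+0=3 → 32/42 = 0.76190
Weighted-F1 score = Σ (supportᵢ/N)·F1 scoreᵢ with N=77: (18/77)·0.75000 + (8/77)·0.58333 + (14/77)·0.60000 + (18/77)·0.53846 + (19/77)·0.76190 = 0.6589

0.6589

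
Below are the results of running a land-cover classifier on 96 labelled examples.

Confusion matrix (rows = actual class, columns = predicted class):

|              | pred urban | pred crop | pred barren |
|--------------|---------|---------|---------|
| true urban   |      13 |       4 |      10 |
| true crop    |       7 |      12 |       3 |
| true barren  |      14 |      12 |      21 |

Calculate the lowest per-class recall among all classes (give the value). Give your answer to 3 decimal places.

0.447

Per-class recall (TP/(TP+FN)):
  urban: TP=13, FN=4+10=14 → 13/27 = 0.4815
  crop: TP=12, FN=7+3=10 → 12/22 = 0.5455
  barren: TP=21, FN=14+12=26 → 21/47 = 0.4468
Lowest is class 'barren' with recall = 0.447.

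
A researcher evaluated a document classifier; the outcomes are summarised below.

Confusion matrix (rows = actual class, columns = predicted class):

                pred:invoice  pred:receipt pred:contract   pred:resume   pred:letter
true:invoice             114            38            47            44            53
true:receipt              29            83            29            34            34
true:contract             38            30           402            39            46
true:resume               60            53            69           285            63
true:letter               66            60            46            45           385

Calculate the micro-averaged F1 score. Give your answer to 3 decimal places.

Micro-averaging pools counts across classes: ΣTP=1269, ΣFP=923, ΣFN=923.
Micro-F1 score = 2·TP/(2·TP+FP+FN) on pooled counts = 0.579 (equals overall accuracy in single-label multiclass).

0.579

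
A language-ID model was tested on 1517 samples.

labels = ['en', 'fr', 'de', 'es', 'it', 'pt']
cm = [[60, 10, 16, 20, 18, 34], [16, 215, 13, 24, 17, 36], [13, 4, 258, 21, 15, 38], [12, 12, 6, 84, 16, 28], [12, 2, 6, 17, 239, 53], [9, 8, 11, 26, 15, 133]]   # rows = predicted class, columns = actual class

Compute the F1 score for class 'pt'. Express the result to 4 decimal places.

0.5076

Treat 'pt' as positive and all other classes as negative.
F1 score = 2·TP/(2·TP+FP+FN).
pt: TP=133, FP=9+8+11+26+15=69, FN=34+36+38+28+53=189 → 266/524 = 0.50763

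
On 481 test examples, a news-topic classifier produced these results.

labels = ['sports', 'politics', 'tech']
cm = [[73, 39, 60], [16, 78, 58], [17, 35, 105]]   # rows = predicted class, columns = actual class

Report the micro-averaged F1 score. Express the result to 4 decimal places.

0.5322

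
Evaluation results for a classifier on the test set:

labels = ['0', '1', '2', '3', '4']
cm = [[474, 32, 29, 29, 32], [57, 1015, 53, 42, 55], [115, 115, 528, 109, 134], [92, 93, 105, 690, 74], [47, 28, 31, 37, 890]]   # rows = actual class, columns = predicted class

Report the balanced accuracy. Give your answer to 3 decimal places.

0.734

Balanced accuracy = mean of per-class recall.
  0: recall = 474/596 = 0.7953
  1: recall = 1015/1222 = 0.8306
  2: recall = 528/1001 = 0.5275
  3: recall = 690/1054 = 0.6546
  4: recall = 890/1033 = 0.8616
Mean = (0.7953 + 0.8306 + 0.5275 + 0.6546 + 0.8616) / 5 = 0.734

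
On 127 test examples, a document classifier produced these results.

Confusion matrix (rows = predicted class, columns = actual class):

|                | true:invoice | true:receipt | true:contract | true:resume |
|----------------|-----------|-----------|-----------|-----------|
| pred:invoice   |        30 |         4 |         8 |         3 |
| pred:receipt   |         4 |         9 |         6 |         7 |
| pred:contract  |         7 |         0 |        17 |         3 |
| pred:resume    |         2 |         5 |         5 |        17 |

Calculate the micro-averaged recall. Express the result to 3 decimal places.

0.575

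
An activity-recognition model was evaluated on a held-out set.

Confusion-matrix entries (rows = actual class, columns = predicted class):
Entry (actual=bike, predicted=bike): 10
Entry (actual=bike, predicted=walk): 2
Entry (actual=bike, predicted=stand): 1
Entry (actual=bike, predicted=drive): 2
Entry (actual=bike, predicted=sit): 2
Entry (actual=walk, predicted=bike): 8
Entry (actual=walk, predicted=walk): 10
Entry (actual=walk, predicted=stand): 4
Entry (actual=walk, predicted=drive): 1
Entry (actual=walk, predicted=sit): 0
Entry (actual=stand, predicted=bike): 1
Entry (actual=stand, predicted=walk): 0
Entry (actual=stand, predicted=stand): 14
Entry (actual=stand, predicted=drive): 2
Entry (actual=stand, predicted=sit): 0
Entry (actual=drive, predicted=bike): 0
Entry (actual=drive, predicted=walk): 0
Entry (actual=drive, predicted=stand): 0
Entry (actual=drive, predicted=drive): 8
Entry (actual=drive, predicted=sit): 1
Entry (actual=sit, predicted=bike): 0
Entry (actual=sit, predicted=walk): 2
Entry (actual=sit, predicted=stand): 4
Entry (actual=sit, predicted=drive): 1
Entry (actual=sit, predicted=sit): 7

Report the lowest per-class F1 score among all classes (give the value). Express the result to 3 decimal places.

0.541

Per-class F1 score (2·TP/(2·TP+FP+FN)):
  bike: TP=10, FP=8+1+0+0=9, FN=2+1+2+2=7 → 20/36 = 0.5556
  walk: TP=10, FP=2+0+0+2=4, FN=8+4+1+0=13 → 20/37 = 0.5405
  stand: TP=14, FP=1+4+0+4=9, FN=1+0+2+0=3 → 28/40 = 0.7000
  drive: TP=8, FP=2+1+2+1=6, FN=0+0+0+1=1 → 16/23 = 0.6957
  sit: TP=7, FP=2+0+0+1=3, FN=0+2+4+1=7 → 14/24 = 0.5833
Lowest is class 'walk' with F1 score = 0.541.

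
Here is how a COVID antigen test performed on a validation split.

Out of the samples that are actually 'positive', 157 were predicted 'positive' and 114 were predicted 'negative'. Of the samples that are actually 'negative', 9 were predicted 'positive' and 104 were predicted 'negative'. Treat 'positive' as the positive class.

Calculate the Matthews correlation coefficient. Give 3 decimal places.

MCC = (TP·TN − FP·FN) / √((TP+FP)(TP+FN)(TN+FP)(TN+FN))
Numerator = 157·104 − 9·114 = 15302
Denominator = √(166·271·113·218) = √1108185124 = 33289.4146
MCC = 15302 / 33289.4146 = 0.460

0.460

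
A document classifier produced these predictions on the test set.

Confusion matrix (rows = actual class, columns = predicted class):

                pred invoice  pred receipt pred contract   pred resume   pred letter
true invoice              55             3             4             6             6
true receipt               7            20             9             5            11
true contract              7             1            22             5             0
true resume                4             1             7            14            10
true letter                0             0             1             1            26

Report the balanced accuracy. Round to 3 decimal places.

Balanced accuracy = mean of per-class recall.
  invoice: recall = 55/74 = 0.7432
  receipt: recall = 20/52 = 0.3846
  contract: recall = 22/35 = 0.6286
  resume: recall = 14/36 = 0.3889
  letter: recall = 26/28 = 0.9286
Mean = (0.7432 + 0.3846 + 0.6286 + 0.3889 + 0.9286) / 5 = 0.615

0.615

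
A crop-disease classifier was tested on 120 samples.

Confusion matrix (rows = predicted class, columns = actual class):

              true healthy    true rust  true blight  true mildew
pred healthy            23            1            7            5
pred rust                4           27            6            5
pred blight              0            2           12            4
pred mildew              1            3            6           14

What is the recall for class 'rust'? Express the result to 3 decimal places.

0.818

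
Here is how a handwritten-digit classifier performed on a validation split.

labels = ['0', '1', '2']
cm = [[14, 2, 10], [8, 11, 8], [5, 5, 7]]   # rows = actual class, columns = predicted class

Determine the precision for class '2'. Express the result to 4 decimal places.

precision = TP/(TP+FP).
2: TP=7, FP=10+8=18 → 7/25 = 0.28000

0.2800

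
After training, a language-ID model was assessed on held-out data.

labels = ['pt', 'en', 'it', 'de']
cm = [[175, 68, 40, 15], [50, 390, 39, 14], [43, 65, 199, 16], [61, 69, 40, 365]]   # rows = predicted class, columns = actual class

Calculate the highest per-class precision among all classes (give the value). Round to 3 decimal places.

0.791

Per-class precision (TP/(TP+FP)):
  pt: TP=175, FP=68+40+15=123 → 175/298 = 0.5872
  en: TP=390, FP=50+39+14=103 → 390/493 = 0.7911
  it: TP=199, FP=43+65+16=124 → 199/323 = 0.6161
  de: TP=365, FP=61+69+40=170 → 365/535 = 0.6822
Highest is class 'en' with precision = 0.791.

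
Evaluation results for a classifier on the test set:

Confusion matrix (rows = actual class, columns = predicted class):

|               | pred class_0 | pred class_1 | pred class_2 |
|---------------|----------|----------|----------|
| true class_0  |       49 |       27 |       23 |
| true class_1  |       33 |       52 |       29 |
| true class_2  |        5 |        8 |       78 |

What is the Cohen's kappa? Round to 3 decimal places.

0.388

Observed agreement pₒ = trace/N = 179/304 = 0.5888
Expected agreement pₑ = Σ (rowᵢ·colᵢ)/N² = (99·87 + 114·87 + 91·130)/304² = 0.3285
κ = (pₒ − pₑ)/(1 − pₑ) = (0.5888 − 0.3285)/(1 − 0.3285) = 0.388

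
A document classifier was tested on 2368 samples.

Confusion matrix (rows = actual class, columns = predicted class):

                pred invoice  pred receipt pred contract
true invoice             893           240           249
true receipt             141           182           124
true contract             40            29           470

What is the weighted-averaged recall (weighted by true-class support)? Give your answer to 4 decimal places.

0.6524

Per-class recall (TP/(TP+FN)):
  invoice: TP=893, FN=240+249=489 → 893/1382 = 0.64616
  receipt: TP=182, FN=141+124=265 → 182/447 = 0.40716
  contract: TP=470, FN=40+29=69 → 470/539 = 0.87199
Weighted-recall = Σ (supportᵢ/N)·recallᵢ with N=2368: (1382/2368)·0.64616 + (447/2368)·0.40716 + (539/2368)·0.87199 = 0.6524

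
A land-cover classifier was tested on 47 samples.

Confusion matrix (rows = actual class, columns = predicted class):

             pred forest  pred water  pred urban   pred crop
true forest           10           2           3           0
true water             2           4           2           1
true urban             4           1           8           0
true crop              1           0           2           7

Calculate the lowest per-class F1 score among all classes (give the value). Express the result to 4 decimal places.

Per-class F1 score (2·TP/(2·TP+FP+FN)):
  forest: TP=10, FP=2+4+1=7, FN=2+3+0=5 → 20/32 = 0.62500
  water: TP=4, FP=2+1+0=3, FN=2+2+1=5 → 8/16 = 0.50000
  urban: TP=8, FP=3+2+2=7, FN=4+1+0=5 → 16/28 = 0.57143
  crop: TP=7, FP=0+1+0=1, FN=1+0+2=3 → 14/18 = 0.77778
Lowest is class 'water' with F1 score = 0.5000.

0.5000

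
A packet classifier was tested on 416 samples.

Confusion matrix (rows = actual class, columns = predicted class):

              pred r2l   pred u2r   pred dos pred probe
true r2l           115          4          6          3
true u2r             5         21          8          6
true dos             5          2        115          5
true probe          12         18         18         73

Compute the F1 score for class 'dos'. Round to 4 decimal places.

Treat 'dos' as positive and all other classes as negative.
F1 score = 2·TP/(2·TP+FP+FN).
dos: TP=115, FP=6+8+18=32, FN=5+2+5=12 → 230/274 = 0.83942

0.8394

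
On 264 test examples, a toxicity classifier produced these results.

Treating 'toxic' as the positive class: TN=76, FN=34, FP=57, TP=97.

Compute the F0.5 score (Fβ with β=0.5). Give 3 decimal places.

0.649

Fβ = (1+β²)·TP / ((1+β²)·TP + β²·FN + FP), with β²=1/4
= 1.25·97 / (1.25·97 + 0.25·34 + 57) = 0.649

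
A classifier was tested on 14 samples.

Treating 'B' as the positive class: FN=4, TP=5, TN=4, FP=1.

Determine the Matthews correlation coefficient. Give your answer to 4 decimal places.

0.3443

MCC = (TP·TN − FP·FN) / √((TP+FP)(TP+FN)(TN+FP)(TN+FN))
Numerator = 5·4 − 1·4 = 16
Denominator = √(6·9·5·8) = √2160 = 46.4758
MCC = 16 / 46.4758 = 0.3443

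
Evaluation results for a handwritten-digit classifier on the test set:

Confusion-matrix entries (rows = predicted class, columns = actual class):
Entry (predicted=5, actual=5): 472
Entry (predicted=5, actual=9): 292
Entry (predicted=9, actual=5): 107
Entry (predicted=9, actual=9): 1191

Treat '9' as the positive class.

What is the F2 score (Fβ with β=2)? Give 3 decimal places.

Fβ = (1+β²)·TP / ((1+β²)·TP + β²·FN + FP), with β²=4
= 5·1191 / (5·1191 + 4·292 + 107) = 0.824

0.824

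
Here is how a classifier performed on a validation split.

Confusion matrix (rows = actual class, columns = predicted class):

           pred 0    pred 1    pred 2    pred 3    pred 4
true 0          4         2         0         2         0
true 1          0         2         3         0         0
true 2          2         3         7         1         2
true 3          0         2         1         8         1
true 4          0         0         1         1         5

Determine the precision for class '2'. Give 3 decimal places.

0.583

Take TP from the diagonal, FP from the rest of the '2' prediction marginal, FN from the rest of the '2' actual marginal.
precision = TP/(TP+FP).
2: TP=7, FP=0+3+1+1=5 → 7/12 = 0.5833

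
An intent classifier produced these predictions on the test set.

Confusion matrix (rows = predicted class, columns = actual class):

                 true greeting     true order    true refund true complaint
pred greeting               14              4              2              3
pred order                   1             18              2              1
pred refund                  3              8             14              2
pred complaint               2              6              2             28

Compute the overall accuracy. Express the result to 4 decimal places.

Accuracy = trace / total = (14+18+14+28=74) / 110 = 74/110 = 0.6727

0.6727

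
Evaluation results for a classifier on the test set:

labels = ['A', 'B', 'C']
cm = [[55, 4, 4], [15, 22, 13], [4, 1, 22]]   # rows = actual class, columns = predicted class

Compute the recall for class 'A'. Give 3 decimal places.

0.873

Treat 'A' as positive and all other classes as negative.
recall = TP/(TP+FN).
A: TP=55, FN=4+4=8 → 55/63 = 0.8730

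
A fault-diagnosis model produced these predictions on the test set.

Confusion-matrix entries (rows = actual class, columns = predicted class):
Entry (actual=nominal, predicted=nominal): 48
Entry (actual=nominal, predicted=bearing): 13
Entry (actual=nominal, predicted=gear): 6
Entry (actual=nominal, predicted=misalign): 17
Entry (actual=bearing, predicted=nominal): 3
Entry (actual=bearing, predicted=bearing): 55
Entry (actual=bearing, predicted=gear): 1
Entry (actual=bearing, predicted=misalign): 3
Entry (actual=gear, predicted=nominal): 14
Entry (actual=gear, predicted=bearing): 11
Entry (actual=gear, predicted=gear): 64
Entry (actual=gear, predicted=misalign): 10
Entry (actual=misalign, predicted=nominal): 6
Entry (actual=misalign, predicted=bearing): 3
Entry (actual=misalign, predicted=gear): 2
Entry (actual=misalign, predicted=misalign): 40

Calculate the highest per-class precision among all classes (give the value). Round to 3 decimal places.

Per-class precision (TP/(TP+FP)):
  nominal: TP=48, FP=3+14+6=23 → 48/71 = 0.6761
  bearing: TP=55, FP=13+11+3=27 → 55/82 = 0.6707
  gear: TP=64, FP=6+1+2=9 → 64/73 = 0.8767
  misalign: TP=40, FP=17+3+10=30 → 40/70 = 0.5714
Highest is class 'gear' with precision = 0.877.

0.877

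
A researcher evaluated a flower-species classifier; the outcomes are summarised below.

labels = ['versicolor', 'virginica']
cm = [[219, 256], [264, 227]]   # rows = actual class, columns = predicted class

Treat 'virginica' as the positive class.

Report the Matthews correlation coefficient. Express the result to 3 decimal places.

MCC = (TP·TN − FP·FN) / √((TP+FP)(TP+FN)(TN+FP)(TN+FN))
Numerator = 227·219 − 256·264 = -17871
Denominator = √(483·491·475·483) = √54408827025 = 233256.9978
MCC = -17871 / 233256.9978 = -0.077

-0.077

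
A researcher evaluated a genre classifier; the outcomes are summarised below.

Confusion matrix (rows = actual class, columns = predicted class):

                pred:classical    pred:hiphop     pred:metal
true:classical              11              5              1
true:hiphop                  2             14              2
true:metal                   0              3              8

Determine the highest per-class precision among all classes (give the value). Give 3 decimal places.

0.846

Per-class precision (TP/(TP+FP)):
  classical: TP=11, FP=2+0=2 → 11/13 = 0.8462
  hiphop: TP=14, FP=5+3=8 → 14/22 = 0.6364
  metal: TP=8, FP=1+2=3 → 8/11 = 0.7273
Highest is class 'classical' with precision = 0.846.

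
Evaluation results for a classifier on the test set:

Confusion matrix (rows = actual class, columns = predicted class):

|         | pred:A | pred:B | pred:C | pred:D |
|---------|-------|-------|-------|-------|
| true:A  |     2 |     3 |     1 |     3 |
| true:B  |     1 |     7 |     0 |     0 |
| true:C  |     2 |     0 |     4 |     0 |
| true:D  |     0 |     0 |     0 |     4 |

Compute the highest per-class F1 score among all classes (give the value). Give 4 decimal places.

Per-class F1 score (2·TP/(2·TP+FP+FN)):
  A: TP=2, FP=1+2+0=3, FN=3+1+3=7 → 4/14 = 0.28571
  B: TP=7, FP=3+0+0=3, FN=1+0+0=1 → 14/18 = 0.77778
  C: TP=4, FP=1+0+0=1, FN=2+0+0=2 → 8/11 = 0.72727
  D: TP=4, FP=3+0+0=3, FN=0+0+0=0 → 8/11 = 0.72727
Highest is class 'B' with F1 score = 0.7778.

0.7778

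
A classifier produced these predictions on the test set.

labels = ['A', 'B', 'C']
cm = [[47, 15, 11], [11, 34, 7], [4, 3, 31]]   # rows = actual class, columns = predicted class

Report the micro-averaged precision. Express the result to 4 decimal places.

0.6871

Micro-averaging pools counts across classes: ΣTP=112, ΣFP=51, ΣFN=51.
Micro-precision = TP/(TP+FP) on pooled counts = 0.6871 (equals overall accuracy in single-label multiclass).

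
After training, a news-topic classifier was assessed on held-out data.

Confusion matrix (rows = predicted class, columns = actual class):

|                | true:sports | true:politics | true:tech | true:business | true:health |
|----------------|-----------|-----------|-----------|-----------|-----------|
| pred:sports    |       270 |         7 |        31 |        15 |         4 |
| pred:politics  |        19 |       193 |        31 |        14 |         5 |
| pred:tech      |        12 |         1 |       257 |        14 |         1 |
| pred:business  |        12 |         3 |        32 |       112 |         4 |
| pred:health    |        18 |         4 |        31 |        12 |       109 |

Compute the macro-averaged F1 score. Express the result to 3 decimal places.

Per-class F1 score (2·TP/(2·TP+FP+FN)):
  sports: TP=270, FP=7+31+15+4=57, FN=19+12+12+18=61 → 540/658 = 0.8207
  politics: TP=193, FP=19+31+14+5=69, FN=7+1+3+4=15 → 386/470 = 0.8213
  tech: TP=257, FP=12+1+14+1=28, FN=31+31+32+31=125 → 514/667 = 0.7706
  business: TP=112, FP=12+3+32+4=51, FN=15+14+14+12=55 → 224/330 = 0.6788
  health: TP=109, FP=18+4+31+12=65, FN=4+5+1+4=14 → 218/297 = 0.7340
Macro-F1 score = mean = (0.8207 + 0.8213 + 0.7706 + 0.6788 + 0.7340) / 5 = 0.765

0.765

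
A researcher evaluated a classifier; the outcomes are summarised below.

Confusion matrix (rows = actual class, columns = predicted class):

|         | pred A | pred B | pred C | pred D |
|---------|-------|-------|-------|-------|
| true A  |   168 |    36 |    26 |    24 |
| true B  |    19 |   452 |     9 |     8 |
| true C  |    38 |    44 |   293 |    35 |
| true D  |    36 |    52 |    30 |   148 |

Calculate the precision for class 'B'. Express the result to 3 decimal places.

0.774

One-vs-rest for 'B': TP = diagonal; FP = other classes predicted 'B'; FN = 'B' predicted as other.
precision = TP/(TP+FP).
B: TP=452, FP=36+44+52=132 → 452/584 = 0.7740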